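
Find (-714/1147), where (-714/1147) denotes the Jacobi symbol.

Reduce the numerator: -714 ≡ 433 (mod 1147), so (-714/1147) = (433/1147).
433 ≡ 1 (mod 4), so quadratic reciprocity gives (433/1147) = (1147/433). Reduce: 1147 ≡ 281 (mod 433). Now have (281/433).
281 ≡ 1 (mod 4), so quadratic reciprocity gives (281/433) = (433/281). Reduce: 433 ≡ 152 (mod 281). Now have (152/281).
Factor out 2: 152 = 2^3·19. Since 281 ≡ 1 (mod 8), (2/281) = +1, and (2/281)^3 = +1. Now have (19/281).
281 ≡ 1 (mod 4), so quadratic reciprocity gives (19/281) = (281/19). Reduce: 281 ≡ 15 (mod 19). Now have (15/19).
Both 15 ≡ 3 and 19 ≡ 3 (mod 4), so reciprocity gives (15/19) = -(19/15). Reduce: 19 ≡ 4 (mod 15). Now have -(4/15).
Factor out 2: 4 = 2^2. Since 15 ≡ 7 (mod 8), (2/15) = +1, and (2/15)^2 = +1. Now have -(1/15).
(1/15) = 1. Collecting the sign factors: -1.

-1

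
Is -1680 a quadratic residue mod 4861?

no

(-1680/4861)
  = (3181/4861)    [-1680 ≡ 3181 mod 4861]
  = (4861/3181)    [QR: 3181 ≡ 1 mod 4, sign kept]
  = (1680/3181)    [4861 ≡ 1680 mod 3181]
  = (105/3181)    [3181 ≡ 5 mod 8 ⇒ (2/3181)^4 = +1]
  = (3181/105)    [QR: 105 ≡ 1 mod 4, sign kept]
  = (31/105)    [3181 ≡ 31 mod 105]
  = (105/31)    [QR: 105 ≡ 1 mod 4, sign kept]
  = (12/31)    [105 ≡ 12 mod 31]
  = (3/31)    [31 ≡ 7 mod 8 ⇒ (2/31)^2 = +1]
  = -(31/3)    [QR: both ≡ 3 mod 4, sign flips]
  = -(1/3)    [31 ≡ 1 mod 3]
  = -1    [(1/3) = 1]
(-1680/4861) = -1, and 4861 is prime, so -1680 is not a quadratic residue mod 4861.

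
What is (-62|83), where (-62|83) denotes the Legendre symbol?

(-62|83)
  = -(62|83)    [83 ≡ 3 mod 4 ⇒ (-1|83) = -1]
  = (31|83)    [83 ≡ 3 mod 8 ⇒ (2|83) = -1]
  = -(83|31)    [QR: both ≡ 3 mod 4, sign flips]
  = -(21|31)    [83 ≡ 21 mod 31]
  = -(31|21)    [QR: 21 ≡ 1 mod 4, sign kept]
  = -(10|21)    [31 ≡ 10 mod 21]
  = (5|21)    [21 ≡ 5 mod 8 ⇒ (2|21) = -1]
  = (21|5)    [QR: 5 ≡ 1 mod 4, sign kept]
  = (1|5)    [21 ≡ 1 mod 5]
  = 1    [(1|5) = 1]

1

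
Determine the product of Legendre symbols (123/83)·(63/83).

1

By multiplicativity, (123·63/83) = (123/83)·(63/83).
First factor (123/83):
(123/83)
  = (40/83)    [123 ≡ 40 mod 83]
  = -(5/83)    [83 ≡ 3 mod 8 ⇒ (2/83)^3 = -1]
  = -(83/5)    [QR: 5 ≡ 1 mod 4, sign kept]
  = -(3/5)    [83 ≡ 3 mod 5]
  = -(5/3)    [QR: 5 ≡ 1 mod 4, sign kept]
  = -(2/3)    [5 ≡ 2 mod 3]
  = (1/3)    [3 ≡ 3 mod 8 ⇒ (2/3) = -1]
  = 1    [(1/3) = 1]
Second factor (63/83):
(63/83)
  = -(83/63)    [QR: both ≡ 3 mod 4, sign flips]
  = -(20/63)    [83 ≡ 20 mod 63]
  = -(5/63)    [63 ≡ 7 mod 8 ⇒ (2/63)^2 = +1]
  = -(63/5)    [QR: 5 ≡ 1 mod 4, sign kept]
  = -(3/5)    [63 ≡ 3 mod 5]
  = -(5/3)    [QR: 5 ≡ 1 mod 4, sign kept]
  = -(2/3)    [5 ≡ 2 mod 3]
  = (1/3)    [3 ≡ 3 mod 8 ⇒ (2/3) = -1]
  = 1    [(1/3) = 1]
Product: (1)·(1) = 1.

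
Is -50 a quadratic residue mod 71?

no

Pull out -1: (-50|71) = (-1|71)·(50|71). Since 71 ≡ 3 (mod 4), (-1|71) = -1. Now have -(50|71).
Factor out 2: 50 = 2·25. Since 71 ≡ 7 (mod 8), (2|71) = +1. Now have -(25|71).
25 ≡ 1 (mod 4), so quadratic reciprocity gives (25|71) = (71|25). Reduce: 71 ≡ 21 (mod 25). Now have -(21|25).
21 ≡ 1 (mod 4), so quadratic reciprocity gives (21|25) = (25|21). Reduce: 25 ≡ 4 (mod 21). Now have -(4|21).
Factor out 2: 4 = 2^2. Since 21 ≡ 5 (mod 8), (2|21) = -1, and (2|21)^2 = +1. Now have -(1|21).
(1|21) = 1. Collecting the sign factors: -1.
The Legendre symbol is -1, so x^2 ≡ -50 (mod 71) has no solution.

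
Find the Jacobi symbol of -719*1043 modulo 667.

-1

By multiplicativity, (-719·1043 / 667) = (-719 / 667)·(1043 / 667).
First factor (-719 / 667):
Reduce the numerator: -719 ≡ 615 (mod 667), so (-719 / 667) = (615 / 667).
Both 615 ≡ 3 and 667 ≡ 3 (mod 4), so reciprocity gives (615 / 667) = -(667 / 615). Reduce: 667 ≡ 52 (mod 615). Now have -(52 / 615).
Factor out 2: 52 = 2^2·13. Since 615 ≡ 7 (mod 8), (2 / 615) = +1, and (2 / 615)^2 = +1. Now have -(13 / 615).
13 ≡ 1 (mod 4), so quadratic reciprocity gives (13 / 615) = (615 / 13). Reduce: 615 ≡ 4 (mod 13). Now have -(4 / 13).
Factor out 2: 4 = 2^2. Since 13 ≡ 5 (mod 8), (2 / 13) = -1, and (2 / 13)^2 = +1. Now have -(1 / 13).
(1 / 13) = 1. Collecting the sign factors: -1.
Second factor (1043 / 667):
Reduce the numerator: 1043 ≡ 376 (mod 667), so (1043 / 667) = (376 / 667).
Factor out 2: 376 = 2^3·47. Since 667 ≡ 3 (mod 8), (2 / 667) = -1, and (2 / 667)^3 = -1. Now have -(47 / 667).
Both 47 ≡ 3 and 667 ≡ 3 (mod 4), so reciprocity gives (47 / 667) = -(667 / 47). Reduce: 667 ≡ 9 (mod 47). Now have (9 / 47).
9 ≡ 1 (mod 4), so quadratic reciprocity gives (9 / 47) = (47 / 9). Reduce: 47 ≡ 2 (mod 9). Now have (2 / 9).
Factor out 2: 2 = 2. Since 9 ≡ 1 (mod 8), (2 / 9) = +1. Now have (1 / 9).
(1 / 9) = 1. Collecting the sign factors: 1.
Product: (-1)·(1) = -1.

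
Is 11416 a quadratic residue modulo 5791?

(11416|5791)
  = (5625|5791)    [11416 ≡ 5625 mod 5791]
  = (5791|5625)    [QR: 5625 ≡ 1 mod 4, sign kept]
  = (166|5625)    [5791 ≡ 166 mod 5625]
  = (83|5625)    [5625 ≡ 1 mod 8 ⇒ (2|5625) = +1]
  = (5625|83)    [QR: 5625 ≡ 1 mod 4, sign kept]
  = (64|83)    [5625 ≡ 64 mod 83]
  = (1|83)    [83 ≡ 3 mod 8 ⇒ (2|83)^6 = +1]
  = 1    [(1|83) = 1]
(11416|5791) = 1, and 5791 is prime, so 11416 is a quadratic residue mod 5791.

yes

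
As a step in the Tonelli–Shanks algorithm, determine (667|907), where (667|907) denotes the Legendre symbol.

-1

(667|907)
  = -(907|667)    [QR: both ≡ 3 mod 4, sign flips]
  = -(240|667)    [907 ≡ 240 mod 667]
  = -(15|667)    [667 ≡ 3 mod 8 ⇒ (2|667)^4 = +1]
  = (667|15)    [QR: both ≡ 3 mod 4, sign flips]
  = (7|15)    [667 ≡ 7 mod 15]
  = -(15|7)    [QR: both ≡ 3 mod 4, sign flips]
  = -(1|7)    [15 ≡ 1 mod 7]
  = -1    [(1|7) = 1]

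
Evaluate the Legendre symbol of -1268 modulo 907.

(-1268/907)
  = -(1268/907)    [907 ≡ 3 mod 4 ⇒ (-1/907) = -1]
  = -(361/907)    [1268 ≡ 361 mod 907]
  = -(907/361)    [QR: 361 ≡ 1 mod 4, sign kept]
  = -(185/361)    [907 ≡ 185 mod 361]
  = -(361/185)    [QR: 185 ≡ 1 mod 4, sign kept]
  = -(176/185)    [361 ≡ 176 mod 185]
  = -(11/185)    [185 ≡ 1 mod 8 ⇒ (2/185)^4 = +1]
  = -(185/11)    [QR: 185 ≡ 1 mod 4, sign kept]
  = -(9/11)    [185 ≡ 9 mod 11]
  = -(11/9)    [QR: 9 ≡ 1 mod 4, sign kept]
  = -(2/9)    [11 ≡ 2 mod 9]
  = -(1/9)    [9 ≡ 1 mod 8 ⇒ (2/9) = +1]
  = -1    [(1/9) = 1]

-1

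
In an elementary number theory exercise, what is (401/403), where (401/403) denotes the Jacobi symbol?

(401/403)
  = (403/401)    [QR: 401 ≡ 1 mod 4, sign kept]
  = (2/401)    [403 ≡ 2 mod 401]
  = (1/401)    [401 ≡ 1 mod 8 ⇒ (2/401) = +1]
  = 1    [(1/401) = 1]

1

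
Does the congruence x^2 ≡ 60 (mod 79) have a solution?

no

(60|79)
  = (15|79)    [79 ≡ 7 mod 8 ⇒ (2|79)^2 = +1]
  = -(79|15)    [QR: both ≡ 3 mod 4, sign flips]
  = -(4|15)    [79 ≡ 4 mod 15]
  = -(1|15)    [15 ≡ 7 mod 8 ⇒ (2|15)^2 = +1]
  = -1    [(1|15) = 1]
The Legendre symbol is -1, so x^2 ≡ 60 (mod 79) has no solution.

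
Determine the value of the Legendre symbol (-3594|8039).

(-3594|8039)
  = -(3594|8039)    [8039 ≡ 3 mod 4 ⇒ (-1|8039) = -1]
  = -(1797|8039)    [8039 ≡ 7 mod 8 ⇒ (2|8039) = +1]
  = -(8039|1797)    [QR: 1797 ≡ 1 mod 4, sign kept]
  = -(851|1797)    [8039 ≡ 851 mod 1797]
  = -(1797|851)    [QR: 1797 ≡ 1 mod 4, sign kept]
  = -(95|851)    [1797 ≡ 95 mod 851]
  = (851|95)    [QR: both ≡ 3 mod 4, sign flips]
  = (91|95)    [851 ≡ 91 mod 95]
  = -(95|91)    [QR: both ≡ 3 mod 4, sign flips]
  = -(4|91)    [95 ≡ 4 mod 91]
  = -(1|91)    [91 ≡ 3 mod 8 ⇒ (2|91)^2 = +1]
  = -1    [(1|91) = 1]

-1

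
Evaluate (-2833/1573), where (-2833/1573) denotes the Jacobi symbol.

Reduce the numerator: -2833 ≡ 313 (mod 1573), so (-2833/1573) = (313/1573).
313 ≡ 1 (mod 4), so quadratic reciprocity gives (313/1573) = (1573/313). Reduce: 1573 ≡ 8 (mod 313). Now have (8/313).
Factor out 2: 8 = 2^3. Since 313 ≡ 1 (mod 8), (2/313) = +1, and (2/313)^3 = +1. Now have (1/313).
(1/313) = 1. Collecting the sign factors: 1.

1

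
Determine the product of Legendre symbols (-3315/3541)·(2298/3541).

1

By multiplicativity, (-3315·2298/3541) = (-3315/3541)·(2298/3541).
First factor (-3315/3541):
(-3315/3541)
  = (226/3541)    [-3315 ≡ 226 mod 3541]
  = -(113/3541)    [3541 ≡ 5 mod 8 ⇒ (2/3541) = -1]
  = -(3541/113)    [QR: 113 ≡ 1 mod 4, sign kept]
  = -(38/113)    [3541 ≡ 38 mod 113]
  = -(19/113)    [113 ≡ 1 mod 8 ⇒ (2/113) = +1]
  = -(113/19)    [QR: 113 ≡ 1 mod 4, sign kept]
  = -(18/19)    [113 ≡ 18 mod 19]
  = (9/19)    [19 ≡ 3 mod 8 ⇒ (2/19) = -1]
  = (19/9)    [QR: 9 ≡ 1 mod 4, sign kept]
  = (1/9)    [19 ≡ 1 mod 9]
  = 1    [(1/9) = 1]
Second factor (2298/3541):
(2298/3541)
  = -(1149/3541)    [3541 ≡ 5 mod 8 ⇒ (2/3541) = -1]
  = -(3541/1149)    [QR: 1149 ≡ 1 mod 4, sign kept]
  = -(94/1149)    [3541 ≡ 94 mod 1149]
  = (47/1149)    [1149 ≡ 5 mod 8 ⇒ (2/1149) = -1]
  = (1149/47)    [QR: 1149 ≡ 1 mod 4, sign kept]
  = (21/47)    [1149 ≡ 21 mod 47]
  = (47/21)    [QR: 21 ≡ 1 mod 4, sign kept]
  = (5/21)    [47 ≡ 5 mod 21]
  = (21/5)    [QR: 5 ≡ 1 mod 4, sign kept]
  = (1/5)    [21 ≡ 1 mod 5]
  = 1    [(1/5) = 1]
Product: (1)·(1) = 1.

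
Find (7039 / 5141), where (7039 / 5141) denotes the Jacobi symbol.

Reduce the numerator: 7039 ≡ 1898 (mod 5141), so (7039 / 5141) = (1898 / 5141).
Factor out 2: 1898 = 2·949. Since 5141 ≡ 5 (mod 8), (2 / 5141) = -1. Now have -(949 / 5141).
949 ≡ 1 (mod 4), so quadratic reciprocity gives (949 / 5141) = (5141 / 949). Reduce: 5141 ≡ 396 (mod 949). Now have -(396 / 949).
Factor out 2: 396 = 2^2·99. Since 949 ≡ 5 (mod 8), (2 / 949) = -1, and (2 / 949)^2 = +1. Now have -(99 / 949).
949 ≡ 1 (mod 4), so quadratic reciprocity gives (99 / 949) = (949 / 99). Reduce: 949 ≡ 58 (mod 99). Now have -(58 / 99).
Factor out 2: 58 = 2·29. Since 99 ≡ 3 (mod 8), (2 / 99) = -1. Now have (29 / 99).
29 ≡ 1 (mod 4), so quadratic reciprocity gives (29 / 99) = (99 / 29). Reduce: 99 ≡ 12 (mod 29). Now have (12 / 29).
Factor out 2: 12 = 2^2·3. Since 29 ≡ 5 (mod 8), (2 / 29) = -1, and (2 / 29)^2 = +1. Now have (3 / 29).
29 ≡ 1 (mod 4), so quadratic reciprocity gives (3 / 29) = (29 / 3). Reduce: 29 ≡ 2 (mod 3). Now have (2 / 3).
Factor out 2: 2 = 2. Since 3 ≡ 3 (mod 8), (2 / 3) = -1. Now have -(1 / 3).
(1 / 3) = 1. Collecting the sign factors: -1.

-1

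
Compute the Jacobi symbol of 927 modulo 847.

(927 / 847)
  = (80 / 847)    [927 ≡ 80 mod 847]
  = (5 / 847)    [847 ≡ 7 mod 8 ⇒ (2 / 847)^4 = +1]
  = (847 / 5)    [QR: 5 ≡ 1 mod 4, sign kept]
  = (2 / 5)    [847 ≡ 2 mod 5]
  = -(1 / 5)    [5 ≡ 5 mod 8 ⇒ (2 / 5) = -1]
  = -1    [(1 / 5) = 1]

-1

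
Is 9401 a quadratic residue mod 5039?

(9401/5039)
  = (4362/5039)    [9401 ≡ 4362 mod 5039]
  = (2181/5039)    [5039 ≡ 7 mod 8 ⇒ (2/5039) = +1]
  = (5039/2181)    [QR: 2181 ≡ 1 mod 4, sign kept]
  = (677/2181)    [5039 ≡ 677 mod 2181]
  = (2181/677)    [QR: 677 ≡ 1 mod 4, sign kept]
  = (150/677)    [2181 ≡ 150 mod 677]
  = -(75/677)    [677 ≡ 5 mod 8 ⇒ (2/677) = -1]
  = -(677/75)    [QR: 677 ≡ 1 mod 4, sign kept]
  = -(2/75)    [677 ≡ 2 mod 75]
  = (1/75)    [75 ≡ 3 mod 8 ⇒ (2/75) = -1]
  = 1    [(1/75) = 1]
(9401/5039) = 1, and 5039 is prime, so 9401 is a quadratic residue mod 5039.

yes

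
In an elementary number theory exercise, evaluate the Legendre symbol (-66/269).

Reduce the numerator: -66 ≡ 203 (mod 269), so (-66/269) = (203/269).
269 ≡ 1 (mod 4), so quadratic reciprocity gives (203/269) = (269/203). Reduce: 269 ≡ 66 (mod 203). Now have (66/203).
Factor out 2: 66 = 2·33. Since 203 ≡ 3 (mod 8), (2/203) = -1. Now have -(33/203).
33 ≡ 1 (mod 4), so quadratic reciprocity gives (33/203) = (203/33). Reduce: 203 ≡ 5 (mod 33). Now have -(5/33).
5 ≡ 1 (mod 4), so quadratic reciprocity gives (5/33) = (33/5). Reduce: 33 ≡ 3 (mod 5). Now have -(3/5).
5 ≡ 1 (mod 4), so quadratic reciprocity gives (3/5) = (5/3). Reduce: 5 ≡ 2 (mod 3). Now have -(2/3).
Factor out 2: 2 = 2. Since 3 ≡ 3 (mod 8), (2/3) = -1. Now have (1/3).
(1/3) = 1. Collecting the sign factors: 1.

1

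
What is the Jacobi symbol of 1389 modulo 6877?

-1

1389 ≡ 1 (mod 4), so quadratic reciprocity gives (1389/6877) = (6877/1389). Reduce: 6877 ≡ 1321 (mod 1389). Now have (1321/1389).
1321 ≡ 1 (mod 4), so quadratic reciprocity gives (1321/1389) = (1389/1321). Reduce: 1389 ≡ 68 (mod 1321). Now have (68/1321).
Factor out 2: 68 = 2^2·17. Since 1321 ≡ 1 (mod 8), (2/1321) = +1, and (2/1321)^2 = +1. Now have (17/1321).
17 ≡ 1 (mod 4), so quadratic reciprocity gives (17/1321) = (1321/17). Reduce: 1321 ≡ 12 (mod 17). Now have (12/17).
Factor out 2: 12 = 2^2·3. Since 17 ≡ 1 (mod 8), (2/17) = +1, and (2/17)^2 = +1. Now have (3/17).
17 ≡ 1 (mod 4), so quadratic reciprocity gives (3/17) = (17/3). Reduce: 17 ≡ 2 (mod 3). Now have (2/3).
Factor out 2: 2 = 2. Since 3 ≡ 3 (mod 8), (2/3) = -1. Now have -(1/3).
(1/3) = 1. Collecting the sign factors: -1.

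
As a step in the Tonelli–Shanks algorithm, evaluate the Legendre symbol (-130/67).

(-130/67)
  = -(130/67)    [67 ≡ 3 mod 4 ⇒ (-1/67) = -1]
  = -(63/67)    [130 ≡ 63 mod 67]
  = (67/63)    [QR: both ≡ 3 mod 4, sign flips]
  = (4/63)    [67 ≡ 4 mod 63]
  = (1/63)    [63 ≡ 7 mod 8 ⇒ (2/63)^2 = +1]
  = 1    [(1/63) = 1]

1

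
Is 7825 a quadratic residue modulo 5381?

(7825|5381)
  = (2444|5381)    [7825 ≡ 2444 mod 5381]
  = (611|5381)    [5381 ≡ 5 mod 8 ⇒ (2|5381)^2 = +1]
  = (5381|611)    [QR: 5381 ≡ 1 mod 4, sign kept]
  = (493|611)    [5381 ≡ 493 mod 611]
  = (611|493)    [QR: 493 ≡ 1 mod 4, sign kept]
  = (118|493)    [611 ≡ 118 mod 493]
  = -(59|493)    [493 ≡ 5 mod 8 ⇒ (2|493) = -1]
  = -(493|59)    [QR: 493 ≡ 1 mod 4, sign kept]
  = -(21|59)    [493 ≡ 21 mod 59]
  = -(59|21)    [QR: 21 ≡ 1 mod 4, sign kept]
  = -(17|21)    [59 ≡ 17 mod 21]
  = -(21|17)    [QR: 17 ≡ 1 mod 4, sign kept]
  = -(4|17)    [21 ≡ 4 mod 17]
  = -(1|17)    [17 ≡ 1 mod 8 ⇒ (2|17)^2 = +1]
  = -1    [(1|17) = 1]
(7825|5381) = -1, and 5381 is prime, so 7825 is not a quadratic residue mod 5381.

no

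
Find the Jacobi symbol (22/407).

(22/407)
  = (11/407)    [407 ≡ 7 mod 8 ⇒ (2/407) = +1]
  = -(407/11)    [QR: both ≡ 3 mod 4, sign flips]
  = -(0/11)    [407 ≡ 0 mod 11]
  = 0    [numerator 0, gcd > 1]

0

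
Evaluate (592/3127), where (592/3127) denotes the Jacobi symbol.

Factor out 2: 592 = 2^4·37. Since 3127 ≡ 7 (mod 8), (2/3127) = +1, and (2/3127)^4 = +1. Now have (37/3127).
37 ≡ 1 (mod 4), so quadratic reciprocity gives (37/3127) = (3127/37). Reduce: 3127 ≡ 19 (mod 37). Now have (19/37).
37 ≡ 1 (mod 4), so quadratic reciprocity gives (19/37) = (37/19). Reduce: 37 ≡ 18 (mod 19). Now have (18/19).
Factor out 2: 18 = 2·9. Since 19 ≡ 3 (mod 8), (2/19) = -1. Now have -(9/19).
9 ≡ 1 (mod 4), so quadratic reciprocity gives (9/19) = (19/9). Reduce: 19 ≡ 1 (mod 9). Now have -(1/9).
(1/9) = 1. Collecting the sign factors: -1.

-1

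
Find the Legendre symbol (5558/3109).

-1

(5558/3109)
  = (2449/3109)    [5558 ≡ 2449 mod 3109]
  = (3109/2449)    [QR: 2449 ≡ 1 mod 4, sign kept]
  = (660/2449)    [3109 ≡ 660 mod 2449]
  = (165/2449)    [2449 ≡ 1 mod 8 ⇒ (2/2449)^2 = +1]
  = (2449/165)    [QR: 165 ≡ 1 mod 4, sign kept]
  = (139/165)    [2449 ≡ 139 mod 165]
  = (165/139)    [QR: 165 ≡ 1 mod 4, sign kept]
  = (26/139)    [165 ≡ 26 mod 139]
  = -(13/139)    [139 ≡ 3 mod 8 ⇒ (2/139) = -1]
  = -(139/13)    [QR: 13 ≡ 1 mod 4, sign kept]
  = -(9/13)    [139 ≡ 9 mod 13]
  = -(13/9)    [QR: 9 ≡ 1 mod 4, sign kept]
  = -(4/9)    [13 ≡ 4 mod 9]
  = -(1/9)    [9 ≡ 1 mod 8 ⇒ (2/9)^2 = +1]
  = -1    [(1/9) = 1]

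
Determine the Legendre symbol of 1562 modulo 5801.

(1562 / 5801)
  = (781 / 5801)    [5801 ≡ 1 mod 8 ⇒ (2 / 5801) = +1]
  = (5801 / 781)    [QR: 781 ≡ 1 mod 4, sign kept]
  = (334 / 781)    [5801 ≡ 334 mod 781]
  = -(167 / 781)    [781 ≡ 5 mod 8 ⇒ (2 / 781) = -1]
  = -(781 / 167)    [QR: 781 ≡ 1 mod 4, sign kept]
  = -(113 / 167)    [781 ≡ 113 mod 167]
  = -(167 / 113)    [QR: 113 ≡ 1 mod 4, sign kept]
  = -(54 / 113)    [167 ≡ 54 mod 113]
  = -(27 / 113)    [113 ≡ 1 mod 8 ⇒ (2 / 113) = +1]
  = -(113 / 27)    [QR: 113 ≡ 1 mod 4, sign kept]
  = -(5 / 27)    [113 ≡ 5 mod 27]
  = -(27 / 5)    [QR: 5 ≡ 1 mod 4, sign kept]
  = -(2 / 5)    [27 ≡ 2 mod 5]
  = (1 / 5)    [5 ≡ 5 mod 8 ⇒ (2 / 5) = -1]
  = 1    [(1 / 5) = 1]

1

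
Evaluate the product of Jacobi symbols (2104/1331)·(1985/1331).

By multiplicativity, (2104·1985/1331) = (2104/1331)·(1985/1331).
First factor (2104/1331):
(2104/1331)
  = (773/1331)    [2104 ≡ 773 mod 1331]
  = (1331/773)    [QR: 773 ≡ 1 mod 4, sign kept]
  = (558/773)    [1331 ≡ 558 mod 773]
  = -(279/773)    [773 ≡ 5 mod 8 ⇒ (2/773) = -1]
  = -(773/279)    [QR: 773 ≡ 1 mod 4, sign kept]
  = -(215/279)    [773 ≡ 215 mod 279]
  = (279/215)    [QR: both ≡ 3 mod 4, sign flips]
  = (64/215)    [279 ≡ 64 mod 215]
  = (1/215)    [215 ≡ 7 mod 8 ⇒ (2/215)^6 = +1]
  = 1    [(1/215) = 1]
Second factor (1985/1331):
(1985/1331)
  = (654/1331)    [1985 ≡ 654 mod 1331]
  = -(327/1331)    [1331 ≡ 3 mod 8 ⇒ (2/1331) = -1]
  = (1331/327)    [QR: both ≡ 3 mod 4, sign flips]
  = (23/327)    [1331 ≡ 23 mod 327]
  = -(327/23)    [QR: both ≡ 3 mod 4, sign flips]
  = -(5/23)    [327 ≡ 5 mod 23]
  = -(23/5)    [QR: 5 ≡ 1 mod 4, sign kept]
  = -(3/5)    [23 ≡ 3 mod 5]
  = -(5/3)    [QR: 5 ≡ 1 mod 4, sign kept]
  = -(2/3)    [5 ≡ 2 mod 3]
  = (1/3)    [3 ≡ 3 mod 8 ⇒ (2/3) = -1]
  = 1    [(1/3) = 1]
Product: (1)·(1) = 1.

1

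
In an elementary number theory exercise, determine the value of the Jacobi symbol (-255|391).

0

(-255|391)
  = (136|391)    [-255 ≡ 136 mod 391]
  = (17|391)    [391 ≡ 7 mod 8 ⇒ (2|391)^3 = +1]
  = (391|17)    [QR: 17 ≡ 1 mod 4, sign kept]
  = (0|17)    [391 ≡ 0 mod 17]
  = 0    [numerator 0, gcd > 1]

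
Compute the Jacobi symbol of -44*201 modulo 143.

0

By multiplicativity, (-44·201|143) = (-44|143)·(201|143).
First factor (-44|143):
Reduce the numerator: -44 ≡ 99 (mod 143), so (-44|143) = (99|143).
Both 99 ≡ 3 and 143 ≡ 3 (mod 4), so reciprocity gives (99|143) = -(143|99). Reduce: 143 ≡ 44 (mod 99). Now have -(44|99).
Factor out 2: 44 = 2^2·11. Since 99 ≡ 3 (mod 8), (2|99) = -1, and (2|99)^2 = +1. Now have -(11|99).
Both 11 ≡ 3 and 99 ≡ 3 (mod 4), so reciprocity gives (11|99) = -(99|11). Reduce: 99 ≡ 0 (mod 11). Now have (0|11).
The numerator is now 0 with denominator 11 > 1: the symbol is 0.
Second factor (201|143):
Reduce the numerator: 201 ≡ 58 (mod 143), so (201|143) = (58|143).
Factor out 2: 58 = 2·29. Since 143 ≡ 7 (mod 8), (2|143) = +1. Now have (29|143).
29 ≡ 1 (mod 4), so quadratic reciprocity gives (29|143) = (143|29). Reduce: 143 ≡ 27 (mod 29). Now have (27|29).
29 ≡ 1 (mod 4), so quadratic reciprocity gives (27|29) = (29|27). Reduce: 29 ≡ 2 (mod 27). Now have (2|27).
Factor out 2: 2 = 2. Since 27 ≡ 3 (mod 8), (2|27) = -1. Now have -(1|27).
(1|27) = 1. Collecting the sign factors: -1.
Product: (0)·(-1) = 0.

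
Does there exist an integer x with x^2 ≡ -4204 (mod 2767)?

(-4204/2767)
  = -(4204/2767)    [2767 ≡ 3 mod 4 ⇒ (-1/2767) = -1]
  = -(1437/2767)    [4204 ≡ 1437 mod 2767]
  = -(2767/1437)    [QR: 1437 ≡ 1 mod 4, sign kept]
  = -(1330/1437)    [2767 ≡ 1330 mod 1437]
  = (665/1437)    [1437 ≡ 5 mod 8 ⇒ (2/1437) = -1]
  = (1437/665)    [QR: 665 ≡ 1 mod 4, sign kept]
  = (107/665)    [1437 ≡ 107 mod 665]
  = (665/107)    [QR: 665 ≡ 1 mod 4, sign kept]
  = (23/107)    [665 ≡ 23 mod 107]
  = -(107/23)    [QR: both ≡ 3 mod 4, sign flips]
  = -(15/23)    [107 ≡ 15 mod 23]
  = (23/15)    [QR: both ≡ 3 mod 4, sign flips]
  = (8/15)    [23 ≡ 8 mod 15]
  = (1/15)    [15 ≡ 7 mod 8 ⇒ (2/15)^3 = +1]
  = 1    [(1/15) = 1]
(-4204/2767) = 1, and 2767 is prime, so -4204 is a quadratic residue mod 2767.

yes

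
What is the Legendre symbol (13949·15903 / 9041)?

By multiplicativity, (13949·15903 / 9041) = (13949 / 9041)·(15903 / 9041).
First factor (13949 / 9041):
(13949 / 9041)
  = (4908 / 9041)    [13949 ≡ 4908 mod 9041]
  = (1227 / 9041)    [9041 ≡ 1 mod 8 ⇒ (2 / 9041)^2 = +1]
  = (9041 / 1227)    [QR: 9041 ≡ 1 mod 4, sign kept]
  = (452 / 1227)    [9041 ≡ 452 mod 1227]
  = (113 / 1227)    [1227 ≡ 3 mod 8 ⇒ (2 / 1227)^2 = +1]
  = (1227 / 113)    [QR: 113 ≡ 1 mod 4, sign kept]
  = (97 / 113)    [1227 ≡ 97 mod 113]
  = (113 / 97)    [QR: 97 ≡ 1 mod 4, sign kept]
  = (16 / 97)    [113 ≡ 16 mod 97]
  = (1 / 97)    [97 ≡ 1 mod 8 ⇒ (2 / 97)^4 = +1]
  = 1    [(1 / 97) = 1]
Second factor (15903 / 9041):
(15903 / 9041)
  = (6862 / 9041)    [15903 ≡ 6862 mod 9041]
  = (3431 / 9041)    [9041 ≡ 1 mod 8 ⇒ (2 / 9041) = +1]
  = (9041 / 3431)    [QR: 9041 ≡ 1 mod 4, sign kept]
  = (2179 / 3431)    [9041 ≡ 2179 mod 3431]
  = -(3431 / 2179)    [QR: both ≡ 3 mod 4, sign flips]
  = -(1252 / 2179)    [3431 ≡ 1252 mod 2179]
  = -(313 / 2179)    [2179 ≡ 3 mod 8 ⇒ (2 / 2179)^2 = +1]
  = -(2179 / 313)    [QR: 313 ≡ 1 mod 4, sign kept]
  = -(301 / 313)    [2179 ≡ 301 mod 313]
  = -(313 / 301)    [QR: 301 ≡ 1 mod 4, sign kept]
  = -(12 / 301)    [313 ≡ 12 mod 301]
  = -(3 / 301)    [301 ≡ 5 mod 8 ⇒ (2 / 301)^2 = +1]
  = -(301 / 3)    [QR: 301 ≡ 1 mod 4, sign kept]
  = -(1 / 3)    [301 ≡ 1 mod 3]
  = -1    [(1 / 3) = 1]
Product: (1)·(-1) = -1.

-1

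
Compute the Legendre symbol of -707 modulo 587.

-1

Reduce the numerator: -707 ≡ 467 (mod 587), so (-707/587) = (467/587).
Both 467 ≡ 3 and 587 ≡ 3 (mod 4), so reciprocity gives (467/587) = -(587/467). Reduce: 587 ≡ 120 (mod 467). Now have -(120/467).
Factor out 2: 120 = 2^3·15. Since 467 ≡ 3 (mod 8), (2/467) = -1, and (2/467)^3 = -1. Now have (15/467).
Both 15 ≡ 3 and 467 ≡ 3 (mod 4), so reciprocity gives (15/467) = -(467/15). Reduce: 467 ≡ 2 (mod 15). Now have -(2/15).
Factor out 2: 2 = 2. Since 15 ≡ 7 (mod 8), (2/15) = +1. Now have -(1/15).
(1/15) = 1. Collecting the sign factors: -1.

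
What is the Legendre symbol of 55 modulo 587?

1

(55|587)
  = -(587|55)    [QR: both ≡ 3 mod 4, sign flips]
  = -(37|55)    [587 ≡ 37 mod 55]
  = -(55|37)    [QR: 37 ≡ 1 mod 4, sign kept]
  = -(18|37)    [55 ≡ 18 mod 37]
  = (9|37)    [37 ≡ 5 mod 8 ⇒ (2|37) = -1]
  = (37|9)    [QR: 9 ≡ 1 mod 4, sign kept]
  = (1|9)    [37 ≡ 1 mod 9]
  = 1    [(1|9) = 1]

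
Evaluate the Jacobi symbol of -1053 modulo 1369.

1

(-1053 / 1369)
  = (316 / 1369)    [-1053 ≡ 316 mod 1369]
  = (79 / 1369)    [1369 ≡ 1 mod 8 ⇒ (2 / 1369)^2 = +1]
  = (1369 / 79)    [QR: 1369 ≡ 1 mod 4, sign kept]
  = (26 / 79)    [1369 ≡ 26 mod 79]
  = (13 / 79)    [79 ≡ 7 mod 8 ⇒ (2 / 79) = +1]
  = (79 / 13)    [QR: 13 ≡ 1 mod 4, sign kept]
  = (1 / 13)    [79 ≡ 1 mod 13]
  = 1    [(1 / 13) = 1]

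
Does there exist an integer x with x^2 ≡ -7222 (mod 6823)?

(-7222|6823)
  = (6424|6823)    [-7222 ≡ 6424 mod 6823]
  = (803|6823)    [6823 ≡ 7 mod 8 ⇒ (2|6823)^3 = +1]
  = -(6823|803)    [QR: both ≡ 3 mod 4, sign flips]
  = -(399|803)    [6823 ≡ 399 mod 803]
  = (803|399)    [QR: both ≡ 3 mod 4, sign flips]
  = (5|399)    [803 ≡ 5 mod 399]
  = (399|5)    [QR: 5 ≡ 1 mod 4, sign kept]
  = (4|5)    [399 ≡ 4 mod 5]
  = (1|5)    [5 ≡ 5 mod 8 ⇒ (2|5)^2 = +1]
  = 1    [(1|5) = 1]
(-7222|6823) = 1, and 6823 is prime, so -7222 is a quadratic residue mod 6823.

yes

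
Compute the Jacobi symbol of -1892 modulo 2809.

1

(-1892|2809)
  = (1892|2809)    [2809 ≡ 1 mod 4 ⇒ (-1|2809) = +1]
  = (473|2809)    [2809 ≡ 1 mod 8 ⇒ (2|2809)^2 = +1]
  = (2809|473)    [QR: 473 ≡ 1 mod 4, sign kept]
  = (444|473)    [2809 ≡ 444 mod 473]
  = (111|473)    [473 ≡ 1 mod 8 ⇒ (2|473)^2 = +1]
  = (473|111)    [QR: 473 ≡ 1 mod 4, sign kept]
  = (29|111)    [473 ≡ 29 mod 111]
  = (111|29)    [QR: 29 ≡ 1 mod 4, sign kept]
  = (24|29)    [111 ≡ 24 mod 29]
  = -(3|29)    [29 ≡ 5 mod 8 ⇒ (2|29)^3 = -1]
  = -(29|3)    [QR: 29 ≡ 1 mod 4, sign kept]
  = -(2|3)    [29 ≡ 2 mod 3]
  = (1|3)    [3 ≡ 3 mod 8 ⇒ (2|3) = -1]
  = 1    [(1|3) = 1]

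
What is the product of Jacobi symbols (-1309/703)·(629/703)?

0

By multiplicativity, (-1309·629/703) = (-1309/703)·(629/703).
First factor (-1309/703):
Reduce the numerator: -1309 ≡ 97 (mod 703), so (-1309/703) = (97/703).
97 ≡ 1 (mod 4), so quadratic reciprocity gives (97/703) = (703/97). Reduce: 703 ≡ 24 (mod 97). Now have (24/97).
Factor out 2: 24 = 2^3·3. Since 97 ≡ 1 (mod 8), (2/97) = +1, and (2/97)^3 = +1. Now have (3/97).
97 ≡ 1 (mod 4), so quadratic reciprocity gives (3/97) = (97/3). Reduce: 97 ≡ 1 (mod 3). Now have (1/3).
(1/3) = 1. Collecting the sign factors: 1.
Second factor (629/703):
629 ≡ 1 (mod 4), so quadratic reciprocity gives (629/703) = (703/629). Reduce: 703 ≡ 74 (mod 629). Now have (74/629).
Factor out 2: 74 = 2·37. Since 629 ≡ 5 (mod 8), (2/629) = -1. Now have -(37/629).
37 ≡ 1 (mod 4), so quadratic reciprocity gives (37/629) = (629/37). Reduce: 629 ≡ 0 (mod 37). Now have -(0/37).
The numerator is now 0 with denominator 37 > 1: the symbol is 0.
Product: (1)·(0) = 0.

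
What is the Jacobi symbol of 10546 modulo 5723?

-1

Reduce the numerator: 10546 ≡ 4823 (mod 5723), so (10546/5723) = (4823/5723).
Both 4823 ≡ 3 and 5723 ≡ 3 (mod 4), so reciprocity gives (4823/5723) = -(5723/4823). Reduce: 5723 ≡ 900 (mod 4823). Now have -(900/4823).
Factor out 2: 900 = 2^2·225. Since 4823 ≡ 7 (mod 8), (2/4823) = +1, and (2/4823)^2 = +1. Now have -(225/4823).
225 ≡ 1 (mod 4), so quadratic reciprocity gives (225/4823) = (4823/225). Reduce: 4823 ≡ 98 (mod 225). Now have -(98/225).
Factor out 2: 98 = 2·49. Since 225 ≡ 1 (mod 8), (2/225) = +1. Now have -(49/225).
49 ≡ 1 (mod 4), so quadratic reciprocity gives (49/225) = (225/49). Reduce: 225 ≡ 29 (mod 49). Now have -(29/49).
29 ≡ 1 (mod 4), so quadratic reciprocity gives (29/49) = (49/29). Reduce: 49 ≡ 20 (mod 29). Now have -(20/29).
Factor out 2: 20 = 2^2·5. Since 29 ≡ 5 (mod 8), (2/29) = -1, and (2/29)^2 = +1. Now have -(5/29).
5 ≡ 1 (mod 4), so quadratic reciprocity gives (5/29) = (29/5). Reduce: 29 ≡ 4 (mod 5). Now have -(4/5).
Factor out 2: 4 = 2^2. Since 5 ≡ 5 (mod 8), (2/5) = -1, and (2/5)^2 = +1. Now have -(1/5).
(1/5) = 1. Collecting the sign factors: -1.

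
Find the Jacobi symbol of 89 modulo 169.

1

89 ≡ 1 (mod 4), so quadratic reciprocity gives (89|169) = (169|89). Reduce: 169 ≡ 80 (mod 89). Now have (80|89).
Factor out 2: 80 = 2^4·5. Since 89 ≡ 1 (mod 8), (2|89) = +1, and (2|89)^4 = +1. Now have (5|89).
5 ≡ 1 (mod 4), so quadratic reciprocity gives (5|89) = (89|5). Reduce: 89 ≡ 4 (mod 5). Now have (4|5).
Factor out 2: 4 = 2^2. Since 5 ≡ 5 (mod 8), (2|5) = -1, and (2|5)^2 = +1. Now have (1|5).
(1|5) = 1. Collecting the sign factors: 1.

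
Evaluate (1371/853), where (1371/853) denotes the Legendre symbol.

-1

(1371/853)
  = (518/853)    [1371 ≡ 518 mod 853]
  = -(259/853)    [853 ≡ 5 mod 8 ⇒ (2/853) = -1]
  = -(853/259)    [QR: 853 ≡ 1 mod 4, sign kept]
  = -(76/259)    [853 ≡ 76 mod 259]
  = -(19/259)    [259 ≡ 3 mod 8 ⇒ (2/259)^2 = +1]
  = (259/19)    [QR: both ≡ 3 mod 4, sign flips]
  = (12/19)    [259 ≡ 12 mod 19]
  = (3/19)    [19 ≡ 3 mod 8 ⇒ (2/19)^2 = +1]
  = -(19/3)    [QR: both ≡ 3 mod 4, sign flips]
  = -(1/3)    [19 ≡ 1 mod 3]
  = -1    [(1/3) = 1]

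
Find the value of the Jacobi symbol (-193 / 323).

(-193 / 323)
  = -(193 / 323)    [323 ≡ 3 mod 4 ⇒ (-1 / 323) = -1]
  = -(323 / 193)    [QR: 193 ≡ 1 mod 4, sign kept]
  = -(130 / 193)    [323 ≡ 130 mod 193]
  = -(65 / 193)    [193 ≡ 1 mod 8 ⇒ (2 / 193) = +1]
  = -(193 / 65)    [QR: 65 ≡ 1 mod 4, sign kept]
  = -(63 / 65)    [193 ≡ 63 mod 65]
  = -(65 / 63)    [QR: 65 ≡ 1 mod 4, sign kept]
  = -(2 / 63)    [65 ≡ 2 mod 63]
  = -(1 / 63)    [63 ≡ 7 mod 8 ⇒ (2 / 63) = +1]
  = -1    [(1 / 63) = 1]

-1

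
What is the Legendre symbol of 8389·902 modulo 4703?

By multiplicativity, (8389·902|4703) = (8389|4703)·(902|4703).
First factor (8389|4703):
Reduce the numerator: 8389 ≡ 3686 (mod 4703), so (8389|4703) = (3686|4703).
Factor out 2: 3686 = 2·1843. Since 4703 ≡ 7 (mod 8), (2|4703) = +1. Now have (1843|4703).
Both 1843 ≡ 3 and 4703 ≡ 3 (mod 4), so reciprocity gives (1843|4703) = -(4703|1843). Reduce: 4703 ≡ 1017 (mod 1843). Now have -(1017|1843).
1017 ≡ 1 (mod 4), so quadratic reciprocity gives (1017|1843) = (1843|1017). Reduce: 1843 ≡ 826 (mod 1017). Now have -(826|1017).
Factor out 2: 826 = 2·413. Since 1017 ≡ 1 (mod 8), (2|1017) = +1. Now have -(413|1017).
413 ≡ 1 (mod 4), so quadratic reciprocity gives (413|1017) = (1017|413). Reduce: 1017 ≡ 191 (mod 413). Now have -(191|413).
413 ≡ 1 (mod 4), so quadratic reciprocity gives (191|413) = (413|191). Reduce: 413 ≡ 31 (mod 191). Now have -(31|191).
Both 31 ≡ 3 and 191 ≡ 3 (mod 4), so reciprocity gives (31|191) = -(191|31). Reduce: 191 ≡ 5 (mod 31). Now have (5|31).
5 ≡ 1 (mod 4), so quadratic reciprocity gives (5|31) = (31|5). Reduce: 31 ≡ 1 (mod 5). Now have (1|5).
(1|5) = 1. Collecting the sign factors: 1.
Second factor (902|4703):
Factor out 2: 902 = 2·451. Since 4703 ≡ 7 (mod 8), (2|4703) = +1. Now have (451|4703).
Both 451 ≡ 3 and 4703 ≡ 3 (mod 4), so reciprocity gives (451|4703) = -(4703|451). Reduce: 4703 ≡ 193 (mod 451). Now have -(193|451).
193 ≡ 1 (mod 4), so quadratic reciprocity gives (193|451) = (451|193). Reduce: 451 ≡ 65 (mod 193). Now have -(65|193).
65 ≡ 1 (mod 4), so quadratic reciprocity gives (65|193) = (193|65). Reduce: 193 ≡ 63 (mod 65). Now have -(63|65).
65 ≡ 1 (mod 4), so quadratic reciprocity gives (63|65) = (65|63). Reduce: 65 ≡ 2 (mod 63). Now have -(2|63).
Factor out 2: 2 = 2. Since 63 ≡ 7 (mod 8), (2|63) = +1. Now have -(1|63).
(1|63) = 1. Collecting the sign factors: -1.
Product: (1)·(-1) = -1.

-1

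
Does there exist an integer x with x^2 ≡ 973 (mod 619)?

no

(973|619)
  = (354|619)    [973 ≡ 354 mod 619]
  = -(177|619)    [619 ≡ 3 mod 8 ⇒ (2|619) = -1]
  = -(619|177)    [QR: 177 ≡ 1 mod 4, sign kept]
  = -(88|177)    [619 ≡ 88 mod 177]
  = -(11|177)    [177 ≡ 1 mod 8 ⇒ (2|177)^3 = +1]
  = -(177|11)    [QR: 177 ≡ 1 mod 4, sign kept]
  = -(1|11)    [177 ≡ 1 mod 11]
  = -1    [(1|11) = 1]
The Legendre symbol is -1, so x^2 ≡ 973 (mod 619) has no solution.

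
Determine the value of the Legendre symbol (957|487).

Reduce the numerator: 957 ≡ 470 (mod 487), so (957|487) = (470|487).
Factor out 2: 470 = 2·235. Since 487 ≡ 7 (mod 8), (2|487) = +1. Now have (235|487).
Both 235 ≡ 3 and 487 ≡ 3 (mod 4), so reciprocity gives (235|487) = -(487|235). Reduce: 487 ≡ 17 (mod 235). Now have -(17|235).
17 ≡ 1 (mod 4), so quadratic reciprocity gives (17|235) = (235|17). Reduce: 235 ≡ 14 (mod 17). Now have -(14|17).
Factor out 2: 14 = 2·7. Since 17 ≡ 1 (mod 8), (2|17) = +1. Now have -(7|17).
17 ≡ 1 (mod 4), so quadratic reciprocity gives (7|17) = (17|7). Reduce: 17 ≡ 3 (mod 7). Now have -(3|7).
Both 3 ≡ 3 and 7 ≡ 3 (mod 4), so reciprocity gives (3|7) = -(7|3). Reduce: 7 ≡ 1 (mod 3). Now have (1|3).
(1|3) = 1. Collecting the sign factors: 1.

1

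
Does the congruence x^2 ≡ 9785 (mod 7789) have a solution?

Reduce the numerator: 9785 ≡ 1996 (mod 7789), so (9785/7789) = (1996/7789).
Factor out 2: 1996 = 2^2·499. Since 7789 ≡ 5 (mod 8), (2/7789) = -1, and (2/7789)^2 = +1. Now have (499/7789).
7789 ≡ 1 (mod 4), so quadratic reciprocity gives (499/7789) = (7789/499). Reduce: 7789 ≡ 304 (mod 499). Now have (304/499).
Factor out 2: 304 = 2^4·19. Since 499 ≡ 3 (mod 8), (2/499) = -1, and (2/499)^4 = +1. Now have (19/499).
Both 19 ≡ 3 and 499 ≡ 3 (mod 4), so reciprocity gives (19/499) = -(499/19). Reduce: 499 ≡ 5 (mod 19). Now have -(5/19).
5 ≡ 1 (mod 4), so quadratic reciprocity gives (5/19) = (19/5). Reduce: 19 ≡ 4 (mod 5). Now have -(4/5).
Factor out 2: 4 = 2^2. Since 5 ≡ 5 (mod 8), (2/5) = -1, and (2/5)^2 = +1. Now have -(1/5).
(1/5) = 1. Collecting the sign factors: -1.
The Legendre symbol is -1, so x^2 ≡ 9785 (mod 7789) has no solution.

no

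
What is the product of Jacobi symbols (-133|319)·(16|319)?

1

By multiplicativity, (-133·16|319) = (-133|319)·(16|319).
First factor (-133|319):
(-133|319)
  = (186|319)    [-133 ≡ 186 mod 319]
  = (93|319)    [319 ≡ 7 mod 8 ⇒ (2|319) = +1]
  = (319|93)    [QR: 93 ≡ 1 mod 4, sign kept]
  = (40|93)    [319 ≡ 40 mod 93]
  = -(5|93)    [93 ≡ 5 mod 8 ⇒ (2|93)^3 = -1]
  = -(93|5)    [QR: 5 ≡ 1 mod 4, sign kept]
  = -(3|5)    [93 ≡ 3 mod 5]
  = -(5|3)    [QR: 5 ≡ 1 mod 4, sign kept]
  = -(2|3)    [5 ≡ 2 mod 3]
  = (1|3)    [3 ≡ 3 mod 8 ⇒ (2|3) = -1]
  = 1    [(1|3) = 1]
Second factor (16|319):
(16|319)
  = (1|319)    [319 ≡ 7 mod 8 ⇒ (2|319)^4 = +1]
  = 1    [(1|319) = 1]
Product: (1)·(1) = 1.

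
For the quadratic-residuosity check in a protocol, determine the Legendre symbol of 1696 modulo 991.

Reduce the numerator: 1696 ≡ 705 (mod 991), so (1696 / 991) = (705 / 991).
705 ≡ 1 (mod 4), so quadratic reciprocity gives (705 / 991) = (991 / 705). Reduce: 991 ≡ 286 (mod 705). Now have (286 / 705).
Factor out 2: 286 = 2·143. Since 705 ≡ 1 (mod 8), (2 / 705) = +1. Now have (143 / 705).
705 ≡ 1 (mod 4), so quadratic reciprocity gives (143 / 705) = (705 / 143). Reduce: 705 ≡ 133 (mod 143). Now have (133 / 143).
133 ≡ 1 (mod 4), so quadratic reciprocity gives (133 / 143) = (143 / 133). Reduce: 143 ≡ 10 (mod 133). Now have (10 / 133).
Factor out 2: 10 = 2·5. Since 133 ≡ 5 (mod 8), (2 / 133) = -1. Now have -(5 / 133).
5 ≡ 1 (mod 4), so quadratic reciprocity gives (5 / 133) = (133 / 5). Reduce: 133 ≡ 3 (mod 5). Now have -(3 / 5).
5 ≡ 1 (mod 4), so quadratic reciprocity gives (3 / 5) = (5 / 3). Reduce: 5 ≡ 2 (mod 3). Now have -(2 / 3).
Factor out 2: 2 = 2. Since 3 ≡ 3 (mod 8), (2 / 3) = -1. Now have (1 / 3).
(1 / 3) = 1. Collecting the sign factors: 1.

1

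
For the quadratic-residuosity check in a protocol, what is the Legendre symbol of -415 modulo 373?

Reduce the numerator: -415 ≡ 331 (mod 373), so (-415/373) = (331/373).
373 ≡ 1 (mod 4), so quadratic reciprocity gives (331/373) = (373/331). Reduce: 373 ≡ 42 (mod 331). Now have (42/331).
Factor out 2: 42 = 2·21. Since 331 ≡ 3 (mod 8), (2/331) = -1. Now have -(21/331).
21 ≡ 1 (mod 4), so quadratic reciprocity gives (21/331) = (331/21). Reduce: 331 ≡ 16 (mod 21). Now have -(16/21).
Factor out 2: 16 = 2^4. Since 21 ≡ 5 (mod 8), (2/21) = -1, and (2/21)^4 = +1. Now have -(1/21).
(1/21) = 1. Collecting the sign factors: -1.

-1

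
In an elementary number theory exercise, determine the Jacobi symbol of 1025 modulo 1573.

-1

1025 ≡ 1 (mod 4), so quadratic reciprocity gives (1025|1573) = (1573|1025). Reduce: 1573 ≡ 548 (mod 1025). Now have (548|1025).
Factor out 2: 548 = 2^2·137. Since 1025 ≡ 1 (mod 8), (2|1025) = +1, and (2|1025)^2 = +1. Now have (137|1025).
137 ≡ 1 (mod 4), so quadratic reciprocity gives (137|1025) = (1025|137). Reduce: 1025 ≡ 66 (mod 137). Now have (66|137).
Factor out 2: 66 = 2·33. Since 137 ≡ 1 (mod 8), (2|137) = +1. Now have (33|137).
33 ≡ 1 (mod 4), so quadratic reciprocity gives (33|137) = (137|33). Reduce: 137 ≡ 5 (mod 33). Now have (5|33).
5 ≡ 1 (mod 4), so quadratic reciprocity gives (5|33) = (33|5). Reduce: 33 ≡ 3 (mod 5). Now have (3|5).
5 ≡ 1 (mod 4), so quadratic reciprocity gives (3|5) = (5|3). Reduce: 5 ≡ 2 (mod 3). Now have (2|3).
Factor out 2: 2 = 2. Since 3 ≡ 3 (mod 8), (2|3) = -1. Now have -(1|3).
(1|3) = 1. Collecting the sign factors: -1.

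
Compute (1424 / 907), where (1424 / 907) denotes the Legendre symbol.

1

Reduce the numerator: 1424 ≡ 517 (mod 907), so (1424 / 907) = (517 / 907).
517 ≡ 1 (mod 4), so quadratic reciprocity gives (517 / 907) = (907 / 517). Reduce: 907 ≡ 390 (mod 517). Now have (390 / 517).
Factor out 2: 390 = 2·195. Since 517 ≡ 5 (mod 8), (2 / 517) = -1. Now have -(195 / 517).
517 ≡ 1 (mod 4), so quadratic reciprocity gives (195 / 517) = (517 / 195). Reduce: 517 ≡ 127 (mod 195). Now have -(127 / 195).
Both 127 ≡ 3 and 195 ≡ 3 (mod 4), so reciprocity gives (127 / 195) = -(195 / 127). Reduce: 195 ≡ 68 (mod 127). Now have (68 / 127).
Factor out 2: 68 = 2^2·17. Since 127 ≡ 7 (mod 8), (2 / 127) = +1, and (2 / 127)^2 = +1. Now have (17 / 127).
17 ≡ 1 (mod 4), so quadratic reciprocity gives (17 / 127) = (127 / 17). Reduce: 127 ≡ 8 (mod 17). Now have (8 / 17).
Factor out 2: 8 = 2^3. Since 17 ≡ 1 (mod 8), (2 / 17) = +1, and (2 / 17)^3 = +1. Now have (1 / 17).
(1 / 17) = 1. Collecting the sign factors: 1.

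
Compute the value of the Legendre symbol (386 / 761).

(386 / 761)
  = (193 / 761)    [761 ≡ 1 mod 8 ⇒ (2 / 761) = +1]
  = (761 / 193)    [QR: 193 ≡ 1 mod 4, sign kept]
  = (182 / 193)    [761 ≡ 182 mod 193]
  = (91 / 193)    [193 ≡ 1 mod 8 ⇒ (2 / 193) = +1]
  = (193 / 91)    [QR: 193 ≡ 1 mod 4, sign kept]
  = (11 / 91)    [193 ≡ 11 mod 91]
  = -(91 / 11)    [QR: both ≡ 3 mod 4, sign flips]
  = -(3 / 11)    [91 ≡ 3 mod 11]
  = (11 / 3)    [QR: both ≡ 3 mod 4, sign flips]
  = (2 / 3)    [11 ≡ 2 mod 3]
  = -(1 / 3)    [3 ≡ 3 mod 8 ⇒ (2 / 3) = -1]
  = -1    [(1 / 3) = 1]

-1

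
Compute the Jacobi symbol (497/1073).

1

497 ≡ 1 (mod 4), so quadratic reciprocity gives (497/1073) = (1073/497). Reduce: 1073 ≡ 79 (mod 497). Now have (79/497).
497 ≡ 1 (mod 4), so quadratic reciprocity gives (79/497) = (497/79). Reduce: 497 ≡ 23 (mod 79). Now have (23/79).
Both 23 ≡ 3 and 79 ≡ 3 (mod 4), so reciprocity gives (23/79) = -(79/23). Reduce: 79 ≡ 10 (mod 23). Now have -(10/23).
Factor out 2: 10 = 2·5. Since 23 ≡ 7 (mod 8), (2/23) = +1. Now have -(5/23).
5 ≡ 1 (mod 4), so quadratic reciprocity gives (5/23) = (23/5). Reduce: 23 ≡ 3 (mod 5). Now have -(3/5).
5 ≡ 1 (mod 4), so quadratic reciprocity gives (3/5) = (5/3). Reduce: 5 ≡ 2 (mod 3). Now have -(2/3).
Factor out 2: 2 = 2. Since 3 ≡ 3 (mod 8), (2/3) = -1. Now have (1/3).
(1/3) = 1. Collecting the sign factors: 1.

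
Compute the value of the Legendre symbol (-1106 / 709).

(-1106 / 709)
  = (1106 / 709)    [709 ≡ 1 mod 4 ⇒ (-1 / 709) = +1]
  = (397 / 709)    [1106 ≡ 397 mod 709]
  = (709 / 397)    [QR: 397 ≡ 1 mod 4, sign kept]
  = (312 / 397)    [709 ≡ 312 mod 397]
  = -(39 / 397)    [397 ≡ 5 mod 8 ⇒ (2 / 397)^3 = -1]
  = -(397 / 39)    [QR: 397 ≡ 1 mod 4, sign kept]
  = -(7 / 39)    [397 ≡ 7 mod 39]
  = (39 / 7)    [QR: both ≡ 3 mod 4, sign flips]
  = (4 / 7)    [39 ≡ 4 mod 7]
  = (1 / 7)    [7 ≡ 7 mod 8 ⇒ (2 / 7)^2 = +1]
  = 1    [(1 / 7) = 1]

1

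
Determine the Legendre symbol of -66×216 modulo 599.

By multiplicativity, (-66·216|599) = (-66|599)·(216|599).
First factor (-66|599):
(-66|599)
  = (533|599)    [-66 ≡ 533 mod 599]
  = (599|533)    [QR: 533 ≡ 1 mod 4, sign kept]
  = (66|533)    [599 ≡ 66 mod 533]
  = -(33|533)    [533 ≡ 5 mod 8 ⇒ (2|533) = -1]
  = -(533|33)    [QR: 33 ≡ 1 mod 4, sign kept]
  = -(5|33)    [533 ≡ 5 mod 33]
  = -(33|5)    [QR: 5 ≡ 1 mod 4, sign kept]
  = -(3|5)    [33 ≡ 3 mod 5]
  = -(5|3)    [QR: 5 ≡ 1 mod 4, sign kept]
  = -(2|3)    [5 ≡ 2 mod 3]
  = (1|3)    [3 ≡ 3 mod 8 ⇒ (2|3) = -1]
  = 1    [(1|3) = 1]
Second factor (216|599):
(216|599)
  = (27|599)    [599 ≡ 7 mod 8 ⇒ (2|599)^3 = +1]
  = -(599|27)    [QR: both ≡ 3 mod 4, sign flips]
  = -(5|27)    [599 ≡ 5 mod 27]
  = -(27|5)    [QR: 5 ≡ 1 mod 4, sign kept]
  = -(2|5)    [27 ≡ 2 mod 5]
  = (1|5)    [5 ≡ 5 mod 8 ⇒ (2|5) = -1]
  = 1    [(1|5) = 1]
Product: (1)·(1) = 1.

1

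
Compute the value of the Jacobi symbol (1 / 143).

(1 / 143)
  = 1    [(1 / 143) = 1]

1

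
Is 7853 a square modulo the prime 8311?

yes

(7853/8311)
  = (8311/7853)    [QR: 7853 ≡ 1 mod 4, sign kept]
  = (458/7853)    [8311 ≡ 458 mod 7853]
  = -(229/7853)    [7853 ≡ 5 mod 8 ⇒ (2/7853) = -1]
  = -(7853/229)    [QR: 229 ≡ 1 mod 4, sign kept]
  = -(67/229)    [7853 ≡ 67 mod 229]
  = -(229/67)    [QR: 229 ≡ 1 mod 4, sign kept]
  = -(28/67)    [229 ≡ 28 mod 67]
  = -(7/67)    [67 ≡ 3 mod 8 ⇒ (2/67)^2 = +1]
  = (67/7)    [QR: both ≡ 3 mod 4, sign flips]
  = (4/7)    [67 ≡ 4 mod 7]
  = (1/7)    [7 ≡ 7 mod 8 ⇒ (2/7)^2 = +1]
  = 1    [(1/7) = 1]
The Legendre symbol is 1, so x^2 ≡ 7853 (mod 8311) has solution.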